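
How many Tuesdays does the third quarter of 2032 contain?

Jul 1, 2032 is a Thursday.
That's 92 days from start to end, counting both.
92 = 7 × 13 + 1, so there are 13 full weeks plus 1 extra day.
Each full week contributes one Tuesday: 13 so far.
The 1 extra day is Thu — none qualify.
Total: 13 + 0 = 13.

13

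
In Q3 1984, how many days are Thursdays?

Jul 1, 1984 is a Sunday.
That's 92 days from start to end, counting both.
92 = 7 × 13 + 1, so there are 13 full weeks plus 1 extra day.
Each full week contributes one Thursday: 13 so far.
The 1 extra day is Sun — none qualify.
Total: 13 + 0 = 13.

13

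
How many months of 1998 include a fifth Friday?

4

A month has five Fridays exactly when Friday falls within its first (length − 28) days.
Jan: 31 days, starts Thu → 5 of Thu, Fri, Sat ✓
Feb: 28 days, starts Sun → 5 of (none)
Mar: 31 days, starts Sun → 5 of Sun, Mon, Tue
Apr: 30 days, starts Wed → 5 of Wed, Thu
May: 31 days, starts Fri → 5 of Fri, Sat, Sun ✓
Jun: 30 days, starts Mon → 5 of Mon, Tue
Jul: 31 days, starts Wed → 5 of Wed, Thu, Fri ✓
Aug: 31 days, starts Sat → 5 of Sat, Sun, Mon
Sep: 30 days, starts Tue → 5 of Tue, Wed
Oct: 31 days, starts Thu → 5 of Thu, Fri, Sat ✓
Nov: 30 days, starts Sun → 5 of Sun, Mon
Dec: 31 days, starts Tue → 5 of Tue, Wed, Thu
Months with five Fridays: Jan, May, Jul, Oct.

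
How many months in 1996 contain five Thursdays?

4

A month has five Thursdays exactly when Thursday falls within its first (length − 28) days.
Jan: 31 days, starts Mon → 5 of Mon, Tue, Wed
Feb: 29 days, starts Thu → 5 of Thu ✓
Mar: 31 days, starts Fri → 5 of Fri, Sat, Sun
Apr: 30 days, starts Mon → 5 of Mon, Tue
May: 31 days, starts Wed → 5 of Wed, Thu, Fri ✓
Jun: 30 days, starts Sat → 5 of Sat, Sun
Jul: 31 days, starts Mon → 5 of Mon, Tue, Wed
Aug: 31 days, starts Thu → 5 of Thu, Fri, Sat ✓
Sep: 30 days, starts Sun → 5 of Sun, Mon
Oct: 31 days, starts Tue → 5 of Tue, Wed, Thu ✓
Nov: 30 days, starts Fri → 5 of Fri, Sat
Dec: 31 days, starts Sun → 5 of Sun, Mon, Tue
Months with five Thursdays: Feb, May, Aug, Oct.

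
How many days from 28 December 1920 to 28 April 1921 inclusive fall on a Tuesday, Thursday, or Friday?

53

28 December 1920 is a Tuesday.
That's 122 days from start to end, counting both.
122 = 7 × 17 + 3, so there are 17 full weeks plus 3 extra days.
Each full week contributes 3 days from the set (Tue, Thu, Fri): 17 × 3 = 51.
The 3 extra days are Tuesday, Wednesday, Thursday — 2 of them qualify.
Total: 51 + 2 = 53.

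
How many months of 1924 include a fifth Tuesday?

A month has five Tuesdays exactly when Tuesday falls within its first (length − 28) days.
Jan: 31 days, starts Tue → 5 of Tue, Wed, Thu ✓
Feb: 29 days, starts Fri → 5 of Fri
Mar: 31 days, starts Sat → 5 of Sat, Sun, Mon
Apr: 30 days, starts Tue → 5 of Tue, Wed ✓
May: 31 days, starts Thu → 5 of Thu, Fri, Sat
Jun: 30 days, starts Sun → 5 of Sun, Mon
Jul: 31 days, starts Tue → 5 of Tue, Wed, Thu ✓
Aug: 31 days, starts Fri → 5 of Fri, Sat, Sun
Sep: 30 days, starts Mon → 5 of Mon, Tue ✓
Oct: 31 days, starts Wed → 5 of Wed, Thu, Fri
Nov: 30 days, starts Sat → 5 of Sat, Sun
Dec: 31 days, starts Mon → 5 of Mon, Tue, Wed ✓
Months with five Tuesdays: Jan, Apr, Jul, Sep, Dec.

5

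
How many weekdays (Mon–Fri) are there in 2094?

261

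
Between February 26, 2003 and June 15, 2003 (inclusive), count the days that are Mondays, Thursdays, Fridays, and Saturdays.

February 26, 2003 is a Wednesday.
From February 26, 2003 to June 15, 2003 is 110 days inclusive.
110 = 7 × 15 + 5, so there are 15 full weeks plus 5 extra days.
Each full week contributes 4 days from the set (Mon, Thu, Fri, Sat): 15 × 4 = 60.
The 5 extra days are Wed, Thu, Fri, Sat, Sun — 3 of them qualify.
Total: 60 + 3 = 63.

63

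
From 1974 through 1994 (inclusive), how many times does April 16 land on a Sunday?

Day of week of April 16 in each year:
1974: Tue, 1975: Wed, 1976: Fri, 1977: Sat, 1978: Sun ✓, 1979: Mon, 1980: Wed, 1981: Thu, 1982: Fri, 1983: Sat, 1984: Mon, 1985: Tue, 1986: Wed, 1987: Thu, 1988: Sat, 1989: Sun ✓, 1990: Mon, 1991: Tue, 1992: Thu, 1993: Fri, 1994: Sat
Sundays: 1978, 1989.

2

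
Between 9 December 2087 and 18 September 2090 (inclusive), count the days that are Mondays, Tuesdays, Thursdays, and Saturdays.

580

9 December 2087 is a Tuesday.
That's 1015 days from start to end, counting both.
1015 = 7 × 145, so the span is exactly 145 full weeks.
Each full week contributes 4 days from the set (Mon, Tue, Thu, Sat): 145 × 4 = 580.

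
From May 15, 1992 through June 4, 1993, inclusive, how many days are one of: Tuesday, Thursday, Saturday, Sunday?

220

May 15, 1992 is a Friday.
That's 386 days from start to end, counting both.
386 = 7 × 55 + 1, so there are 55 full weeks plus 1 extra day.
Each full week contributes 4 days from the set (Tue, Thu, Sat, Sun): 55 × 4 = 220.
The 1 extra day is Friday — none qualify.
Total: 220 + 0 = 220.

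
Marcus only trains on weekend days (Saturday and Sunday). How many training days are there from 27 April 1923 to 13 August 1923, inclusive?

32

27 April 1923 is a Friday.
That's 109 days from start to end, counting both.
109 = 7 × 15 + 4, so there are 15 full weeks plus 4 extra days.
Each full week contributes 2 weekend days (Sat, Sun): 15 × 2 = 30.
The 4 extra days are Fri, Sat, Sun, Mon — 2 of them qualify.
Total: 30 + 2 = 32.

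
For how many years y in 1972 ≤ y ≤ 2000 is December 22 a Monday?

4

Day of week of December 22 in each year:
1972: Fri, 1973: Sat, 1974: Sun, 1975: Mon ✓, 1976: Wed, 1977: Thu, 1978: Fri, 1979: Sat, 1980: Mon ✓, 1981: Tue, 1982: Wed, 1983: Thu, 1984: Sat, 1985: Sun, 1986: Mon ✓, 1987: Tue, 1988: Thu, 1989: Fri, 1990: Sat, 1991: Sun, 1992: Tue, 1993: Wed, 1994: Thu, 1995: Fri, 1996: Sun, 1997: Mon ✓, 1998: Tue, 1999: Wed, 2000: Fri
Mondays: 1975, 1980, 1986, 1997.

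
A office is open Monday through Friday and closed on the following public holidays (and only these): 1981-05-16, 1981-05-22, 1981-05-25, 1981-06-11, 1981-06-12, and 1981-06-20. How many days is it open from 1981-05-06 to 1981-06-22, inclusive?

1981-05-06 is a Wednesday.
The range spans 48 days (inclusive of both endpoints).
48 = 7 × 6 + 6, so there are 6 full weeks plus 6 extra days.
Each full week contributes 5 weekdays (Mon–Fri): 6 × 5 = 30.
The 6 extra days are Wed, Thu, Fri, Sat, Sun, Mon — 4 of them qualify.
Total: 30 + 4 = 34.
Holidays: 1981-05-16 (Sat); 1981-05-22 (Fri); 1981-05-25 (Mon); 1981-06-11 (Thu); 1981-06-12 (Fri); 1981-06-20 (Sat).
4 of the 6 holidays fall on weekdays; the rest are weekends and were already excluded.
Business days: 34 − 4 = 30.

30 business days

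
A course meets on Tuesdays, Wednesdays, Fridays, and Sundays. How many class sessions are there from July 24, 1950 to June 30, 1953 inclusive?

July 24, 1950 is a Monday.
That's 1073 days from start to end, counting both.
1073 = 7 × 153 + 2, so there are 153 full weeks plus 2 extra days.
Each full week contributes 4 days from the set (Tue, Wed, Fri, Sun): 153 × 4 = 612.
The 2 extra days are Monday, Tuesday — 1 of them qualifies.
Total: 612 + 1 = 613.

613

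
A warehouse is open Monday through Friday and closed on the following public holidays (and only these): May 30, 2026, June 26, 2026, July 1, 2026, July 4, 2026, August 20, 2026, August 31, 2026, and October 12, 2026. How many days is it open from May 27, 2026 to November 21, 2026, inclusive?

May 27, 2026 is a Wednesday.
The range spans 179 days (inclusive of both endpoints).
179 = 7 × 25 + 4, so there are 25 full weeks plus 4 extra days.
Each full week contributes 5 weekdays (Mon–Fri): 25 × 5 = 125.
The 4 extra days are Wed, Thu, Fri, Sat — 3 of them qualify.
Total: 125 + 3 = 128.
Holidays: May 30, 2026 (Sat); June 26, 2026 (Fri); July 1, 2026 (Wed); July 4, 2026 (Sat); August 20, 2026 (Thu); August 31, 2026 (Mon); October 12, 2026 (Mon).
5 of the 7 holidays fall on weekdays; the rest are weekends and were already excluded.
Business days: 128 − 5 = 123.

123 working days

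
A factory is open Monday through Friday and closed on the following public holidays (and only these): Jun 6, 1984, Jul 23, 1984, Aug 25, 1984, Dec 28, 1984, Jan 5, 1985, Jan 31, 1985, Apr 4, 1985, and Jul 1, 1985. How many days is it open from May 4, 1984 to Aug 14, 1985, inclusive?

May 4, 1984 is a Friday.
The range spans 468 days (inclusive of both endpoints).
468 = 7 × 66 + 6, so there are 66 full weeks plus 6 extra days.
Each full week contributes 5 weekdays (Mon–Fri): 66 × 5 = 330.
The 6 extra days are Fri, Sat, Sun, Mon, Tue, Wed — 4 of them qualify.
Total: 330 + 4 = 334.
Holidays: Jun 6, 1984 (Wed); Jul 23, 1984 (Mon); Aug 25, 1984 (Sat); Dec 28, 1984 (Fri); Jan 5, 1985 (Sat); Jan 31, 1985 (Thu); Apr 4, 1985 (Thu); Jul 1, 1985 (Mon).
6 of the 8 holidays fall on weekdays; the rest are weekends and were already excluded.
Business days: 334 − 6 = 328.

328 working days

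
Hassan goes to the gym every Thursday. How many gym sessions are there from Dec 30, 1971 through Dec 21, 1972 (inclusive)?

52 Thursdays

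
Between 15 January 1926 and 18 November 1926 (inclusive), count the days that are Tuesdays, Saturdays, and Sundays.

15 January 1926 is a Friday.
The range spans 308 days (inclusive of both endpoints).
308 = 7 × 44, so the span is exactly 44 full weeks.
Each full week contributes 3 days from the set (Tue, Sat, Sun): 44 × 3 = 132.
Total: 132.

132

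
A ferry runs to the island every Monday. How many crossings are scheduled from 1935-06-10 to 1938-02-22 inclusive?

1935-06-10 is a Monday.
That's 989 days from start to end, counting both.
989 = 7 × 141 + 2, so there are 141 full weeks plus 2 extra days.
Each full week contributes one Monday: 141 so far.
The 2 extra days are Monday, Tuesday — 1 of them qualifies.
Total: 141 + 1 = 142.

142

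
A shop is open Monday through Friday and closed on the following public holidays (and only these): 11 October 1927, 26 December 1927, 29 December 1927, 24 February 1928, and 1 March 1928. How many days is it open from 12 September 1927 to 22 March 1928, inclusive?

134 working days

12 September 1927 is a Monday.
That's 193 days from start to end, counting both.
193 = 7 × 27 + 4, so there are 27 full weeks plus 4 extra days.
Each full week contributes 5 weekdays (Mon–Fri): 27 × 5 = 135.
The 4 extra days are Monday, Tuesday, Wednesday, Thursday — 4 of them qualify.
Total: 135 + 4 = 139.
Holidays: 11 October 1927 (Tue); 26 December 1927 (Mon); 29 December 1927 (Thu); 24 February 1928 (Fri); 1 March 1928 (Thu).
All 5 holidays fall on weekdays, so subtract 5.
Business days: 139 − 5 = 134.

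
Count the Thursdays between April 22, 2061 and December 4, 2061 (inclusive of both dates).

32

April 22, 2061 is a Friday.
That's 227 days from start to end, counting both.
227 = 7 × 32 + 3, so there are 32 full weeks plus 3 extra days.
Each full week contributes one Thursday: 32 so far.
The 3 extra days are Fri, Sat, Sun — none qualify.
Total: 32 + 0 = 32.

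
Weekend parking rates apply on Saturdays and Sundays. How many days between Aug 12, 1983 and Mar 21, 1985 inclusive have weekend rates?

168

Aug 12, 1983 is a Friday.
That's 588 days from start to end, counting both.
588 = 7 × 84, so the span is exactly 84 full weeks.
Each full week contributes 2 weekend days (Sat, Sun): 84 × 2 = 168.
Total: 168.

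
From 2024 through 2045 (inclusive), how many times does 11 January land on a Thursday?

3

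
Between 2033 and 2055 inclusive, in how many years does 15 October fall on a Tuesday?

Day of week of October 15 in each year:
2033: Sat, 2034: Sun, 2035: Mon, 2036: Wed, 2037: Thu, 2038: Fri, 2039: Sat, 2040: Mon, 2041: Tue ✓, 2042: Wed, 2043: Thu, 2044: Sat, 2045: Sun, 2046: Mon, 2047: Tue ✓, 2048: Thu, 2049: Fri, 2050: Sat, 2051: Sun, 2052: Tue ✓, 2053: Wed, 2054: Thu, 2055: Fri
Tuesdays: 2041, 2047, 2052.

3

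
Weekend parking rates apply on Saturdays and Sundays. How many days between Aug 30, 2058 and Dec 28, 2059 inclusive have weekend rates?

140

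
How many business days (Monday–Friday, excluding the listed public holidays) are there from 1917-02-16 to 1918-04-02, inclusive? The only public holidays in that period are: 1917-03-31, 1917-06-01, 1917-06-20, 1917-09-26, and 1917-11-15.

289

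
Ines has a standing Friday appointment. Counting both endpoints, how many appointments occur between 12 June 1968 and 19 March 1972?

197 Fridays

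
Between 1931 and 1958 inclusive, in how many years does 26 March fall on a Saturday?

4

Day of week of March 26 in each year:
1931: Thu, 1932: Sat ✓, 1933: Sun, 1934: Mon, 1935: Tue, 1936: Thu, 1937: Fri, 1938: Sat ✓, 1939: Sun, 1940: Tue, 1941: Wed, 1942: Thu, 1943: Fri, 1944: Sun, 1945: Mon, 1946: Tue, 1947: Wed, 1948: Fri, 1949: Sat ✓, 1950: Sun, 1951: Mon, 1952: Wed, 1953: Thu, 1954: Fri, 1955: Sat ✓, 1956: Mon, 1957: Tue, 1958: Wed
Saturdays: 1932, 1938, 1949, 1955.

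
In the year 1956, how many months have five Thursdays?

4

A month has five Thursdays exactly when Thursday falls within its first (length − 28) days.
Jan: 31 days, starts Sun → 5 of Sun, Mon, Tue
Feb: 29 days, starts Wed → 5 of Wed
Mar: 31 days, starts Thu → 5 of Thu, Fri, Sat ✓
Apr: 30 days, starts Sun → 5 of Sun, Mon
May: 31 days, starts Tue → 5 of Tue, Wed, Thu ✓
Jun: 30 days, starts Fri → 5 of Fri, Sat
Jul: 31 days, starts Sun → 5 of Sun, Mon, Tue
Aug: 31 days, starts Wed → 5 of Wed, Thu, Fri ✓
Sep: 30 days, starts Sat → 5 of Sat, Sun
Oct: 31 days, starts Mon → 5 of Mon, Tue, Wed
Nov: 30 days, starts Thu → 5 of Thu, Fri ✓
Dec: 31 days, starts Sat → 5 of Sat, Sun, Mon
Months with five Thursdays: Mar, May, Aug, Nov.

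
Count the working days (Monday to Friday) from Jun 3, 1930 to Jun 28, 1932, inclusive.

541

Jun 3, 1930 is a Tuesday.
That's 757 days from start to end, counting both.
757 = 7 × 108 + 1, so there are 108 full weeks plus 1 extra day.
Each full week contributes 5 weekdays (Mon–Fri): 108 × 5 = 540.
The 1 extra day is Tue — 1 of them qualifies.
Total: 540 + 1 = 541.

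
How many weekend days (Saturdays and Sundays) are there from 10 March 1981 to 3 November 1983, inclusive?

10 March 1981 is a Tuesday.
From 10 March 1981 to 3 November 1983 is 969 days inclusive.
969 = 7 × 138 + 3, so there are 138 full weeks plus 3 extra days.
Each full week contributes 2 weekend days (Sat, Sun): 138 × 2 = 276.
The 3 extra days are Tuesday, Wednesday, Thursday — none qualify.
Total: 276 + 0 = 276.

276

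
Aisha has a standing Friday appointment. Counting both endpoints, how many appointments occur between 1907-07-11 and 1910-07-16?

158

1907-07-11 is a Thursday.
That's 1102 days from start to end, counting both.
1102 = 7 × 157 + 3, so there are 157 full weeks plus 3 extra days.
Each full week contributes one Friday: 157 so far.
The 3 extra days are Thu, Fri, Sat — 1 of them qualifies.
Total: 157 + 1 = 158.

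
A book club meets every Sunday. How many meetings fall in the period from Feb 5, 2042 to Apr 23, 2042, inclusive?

11 Sundays

Feb 5, 2042 is a Wednesday.
That's 78 days from start to end, counting both.
78 = 7 × 11 + 1, so there are 11 full weeks plus 1 extra day.
Each full week contributes one Sunday: 11 so far.
The 1 extra day is Wed — none qualify.
Total: 11 + 0 = 11.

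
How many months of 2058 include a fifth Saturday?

A month has five Saturdays exactly when Saturday falls within its first (length − 28) days.
Jan: 31 days, starts Tue → 5 of Tue, Wed, Thu
Feb: 28 days, starts Fri → 5 of (none)
Mar: 31 days, starts Fri → 5 of Fri, Sat, Sun ✓
Apr: 30 days, starts Mon → 5 of Mon, Tue
May: 31 days, starts Wed → 5 of Wed, Thu, Fri
Jun: 30 days, starts Sat → 5 of Sat, Sun ✓
Jul: 31 days, starts Mon → 5 of Mon, Tue, Wed
Aug: 31 days, starts Thu → 5 of Thu, Fri, Sat ✓
Sep: 30 days, starts Sun → 5 of Sun, Mon
Oct: 31 days, starts Tue → 5 of Tue, Wed, Thu
Nov: 30 days, starts Fri → 5 of Fri, Sat ✓
Dec: 31 days, starts Sun → 5 of Sun, Mon, Tue
Months with five Saturdays: Mar, Jun, Aug, Nov.

4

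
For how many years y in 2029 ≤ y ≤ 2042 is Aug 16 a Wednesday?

1

Day of week of August 16 in each year:
2029: Thu, 2030: Fri, 2031: Sat, 2032: Mon, 2033: Tue, 2034: Wed ✓, 2035: Thu, 2036: Sat, 2037: Sun, 2038: Mon, 2039: Tue, 2040: Thu, 2041: Fri, 2042: Sat
Wednesdays: 2034.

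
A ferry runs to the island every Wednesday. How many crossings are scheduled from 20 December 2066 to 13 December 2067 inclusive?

51

20 December 2066 is a Monday.
The range spans 359 days (inclusive of both endpoints).
359 = 7 × 51 + 2, so there are 51 full weeks plus 2 extra days.
Each full week contributes one Wednesday: 51 so far.
The 2 extra days are Mon, Tue — none qualify.
Total: 51 + 0 = 51.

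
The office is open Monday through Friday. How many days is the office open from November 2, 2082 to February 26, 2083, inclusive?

November 2, 2082 is a Monday.
From November 2, 2082 to February 26, 2083 is 117 days inclusive.
117 = 7 × 16 + 5, so there are 16 full weeks plus 5 extra days.
Each full week contributes 5 weekdays (Mon–Fri): 16 × 5 = 80.
The 5 extra days are Monday, Tuesday, Wednesday, Thursday, Friday — 5 of them qualify.
Total: 80 + 5 = 85.

85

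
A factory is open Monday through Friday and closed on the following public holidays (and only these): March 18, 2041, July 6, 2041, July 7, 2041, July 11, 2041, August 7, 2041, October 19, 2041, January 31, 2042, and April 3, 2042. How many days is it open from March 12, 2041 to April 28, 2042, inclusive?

290 working days

March 12, 2041 is a Tuesday.
The range spans 413 days (inclusive of both endpoints).
413 = 7 × 59, so the span is exactly 59 full weeks.
Each full week contributes 5 weekdays (Mon–Fri): 59 × 5 = 295.
Total: 295.
Holidays: March 18, 2041 (Mon); July 6, 2041 (Sat); July 7, 2041 (Sun); July 11, 2041 (Thu); August 7, 2041 (Wed); October 19, 2041 (Sat); January 31, 2042 (Fri); April 3, 2042 (Thu).
5 of the 8 holidays fall on weekdays; the rest are weekends and were already excluded.
Business days: 295 − 5 = 290.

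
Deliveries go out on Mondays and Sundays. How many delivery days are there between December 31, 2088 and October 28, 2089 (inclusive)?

December 31, 2088 is a Friday.
That's 302 days from start to end, counting both.
302 = 7 × 43 + 1, so there are 43 full weeks plus 1 extra day.
Each full week contributes 2 days from the set (Mon, Sun): 43 × 2 = 86.
The 1 extra day is Friday — none qualify.
Total: 86 + 0 = 86.

86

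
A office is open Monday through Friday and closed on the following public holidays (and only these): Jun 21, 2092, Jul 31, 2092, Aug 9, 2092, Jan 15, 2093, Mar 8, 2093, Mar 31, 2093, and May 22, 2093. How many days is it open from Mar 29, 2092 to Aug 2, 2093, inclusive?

Mar 29, 2092 is a Saturday.
The range spans 492 days (inclusive of both endpoints).
492 = 7 × 70 + 2, so there are 70 full weeks plus 2 extra days.
Each full week contributes 5 weekdays (Mon–Fri): 70 × 5 = 350.
The 2 extra days are Sat, Sun — none qualify.
Total: 350 + 0 = 350.
Holidays: Jun 21, 2092 (Sat); Jul 31, 2092 (Thu); Aug 9, 2092 (Sat); Jan 15, 2093 (Thu); Mar 8, 2093 (Sun); Mar 31, 2093 (Tue); May 22, 2093 (Fri).
4 of the 7 holidays fall on weekdays; the rest are weekends and were already excluded.
Business days: 350 − 4 = 346.

346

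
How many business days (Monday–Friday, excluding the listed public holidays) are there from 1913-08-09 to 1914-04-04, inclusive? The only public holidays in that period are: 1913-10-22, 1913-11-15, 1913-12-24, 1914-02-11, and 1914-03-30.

1913-08-09 is a Saturday.
That's 239 days from start to end, counting both.
239 = 7 × 34 + 1, so there are 34 full weeks plus 1 extra day.
Each full week contributes 5 weekdays (Mon–Fri): 34 × 5 = 170.
The 1 extra day is Saturday — none qualify.
Total: 170 + 0 = 170.
Holidays: 1913-10-22 (Wed); 1913-11-15 (Sat); 1913-12-24 (Wed); 1914-02-11 (Wed); 1914-03-30 (Mon).
4 of the 5 holidays fall on weekdays; the rest are weekends and were already excluded.
Business days: 170 − 4 = 166.

166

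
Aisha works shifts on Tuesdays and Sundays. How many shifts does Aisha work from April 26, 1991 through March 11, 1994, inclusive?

300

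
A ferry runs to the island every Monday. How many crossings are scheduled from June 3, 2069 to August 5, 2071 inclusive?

June 3, 2069 is a Monday.
From June 3, 2069 to August 5, 2071 is 794 days inclusive.
794 = 7 × 113 + 3, so there are 113 full weeks plus 3 extra days.
Each full week contributes one Monday: 113 so far.
The 3 extra days are Monday, Tuesday, Wednesday — 1 of them qualifies.
Total: 113 + 1 = 114.

114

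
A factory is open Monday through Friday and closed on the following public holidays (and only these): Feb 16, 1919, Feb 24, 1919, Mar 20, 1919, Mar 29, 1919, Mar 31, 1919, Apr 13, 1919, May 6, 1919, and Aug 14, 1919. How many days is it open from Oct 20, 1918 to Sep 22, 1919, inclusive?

Oct 20, 1918 is a Sunday.
From Oct 20, 1918 to Sep 22, 1919 is 338 days inclusive.
338 = 7 × 48 + 2, so there are 48 full weeks plus 2 extra days.
Each full week contributes 5 weekdays (Mon–Fri): 48 × 5 = 240.
The 2 extra days are Sunday, Monday — 1 of them qualifies.
Total: 240 + 1 = 241.
Holidays: Feb 16, 1919 (Sun); Feb 24, 1919 (Mon); Mar 20, 1919 (Thu); Mar 29, 1919 (Sat); Mar 31, 1919 (Mon); Apr 13, 1919 (Sun); May 6, 1919 (Tue); Aug 14, 1919 (Thu).
5 of the 8 holidays fall on weekdays; the rest are weekends and were already excluded.
Business days: 241 − 5 = 236.

236 business days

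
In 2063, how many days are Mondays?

January 1, 2063 is a Monday.
From January 1, 2063 to December 31, 2063 is 365 days inclusive.
365 = 7 × 52 + 1, so there are 52 full weeks plus 1 extra day.
Each full week contributes one Monday: 52 so far.
The 1 extra day is Monday — 1 of them qualifies.
Total: 52 + 1 = 53.

53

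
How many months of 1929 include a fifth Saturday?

4

A month has five Saturdays exactly when Saturday falls within its first (length − 28) days.
Jan: 31 days, starts Tue → 5 of Tue, Wed, Thu
Feb: 28 days, starts Fri → 5 of (none)
Mar: 31 days, starts Fri → 5 of Fri, Sat, Sun ✓
Apr: 30 days, starts Mon → 5 of Mon, Tue
May: 31 days, starts Wed → 5 of Wed, Thu, Fri
Jun: 30 days, starts Sat → 5 of Sat, Sun ✓
Jul: 31 days, starts Mon → 5 of Mon, Tue, Wed
Aug: 31 days, starts Thu → 5 of Thu, Fri, Sat ✓
Sep: 30 days, starts Sun → 5 of Sun, Mon
Oct: 31 days, starts Tue → 5 of Tue, Wed, Thu
Nov: 30 days, starts Fri → 5 of Fri, Sat ✓
Dec: 31 days, starts Sun → 5 of Sun, Mon, Tue
Months with five Saturdays: Mar, Jun, Aug, Nov.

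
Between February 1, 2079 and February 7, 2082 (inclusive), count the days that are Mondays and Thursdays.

315

February 1, 2079 is a Wednesday.
The range spans 1103 days (inclusive of both endpoints).
1103 = 7 × 157 + 4, so there are 157 full weeks plus 4 extra days.
Each full week contributes 2 days from the set (Mon, Thu): 157 × 2 = 314.
The 4 extra days are Wednesday, Thursday, Friday, Saturday — 1 of them qualifies.
Total: 314 + 1 = 315.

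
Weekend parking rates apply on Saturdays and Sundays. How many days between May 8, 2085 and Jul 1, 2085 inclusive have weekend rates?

May 8, 2085 is a Tuesday.
The range spans 55 days (inclusive of both endpoints).
55 = 7 × 7 + 6, so there are 7 full weeks plus 6 extra days.
Each full week contributes 2 weekend days (Sat, Sun): 7 × 2 = 14.
The 6 extra days are Tue, Wed, Thu, Fri, Sat, Sun — 2 of them qualify.
Total: 14 + 2 = 16.

16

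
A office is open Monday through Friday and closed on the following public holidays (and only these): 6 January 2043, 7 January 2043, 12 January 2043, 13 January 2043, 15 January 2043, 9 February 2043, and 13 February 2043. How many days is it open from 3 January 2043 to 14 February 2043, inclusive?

23

3 January 2043 is a Saturday.
That's 43 days from start to end, counting both.
43 = 7 × 6 + 1, so there are 6 full weeks plus 1 extra day.
Each full week contributes 5 weekdays (Mon–Fri): 6 × 5 = 30.
The 1 extra day is Saturday — none qualify.
Total: 30 + 0 = 30.
Holidays: 6 January 2043 (Tue); 7 January 2043 (Wed); 12 January 2043 (Mon); 13 January 2043 (Tue); 15 January 2043 (Thu); 9 February 2043 (Mon); 13 February 2043 (Fri).
All 7 holidays fall on weekdays, so subtract 7.
Business days: 30 − 7 = 23.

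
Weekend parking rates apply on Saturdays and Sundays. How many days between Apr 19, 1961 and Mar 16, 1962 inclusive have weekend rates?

94

Apr 19, 1961 is a Wednesday.
From Apr 19, 1961 to Mar 16, 1962 is 332 days inclusive.
332 = 7 × 47 + 3, so there are 47 full weeks plus 3 extra days.
Each full week contributes 2 weekend days (Sat, Sun): 47 × 2 = 94.
The 3 extra days are Wed, Thu, Fri — none qualify.
Total: 94 + 0 = 94.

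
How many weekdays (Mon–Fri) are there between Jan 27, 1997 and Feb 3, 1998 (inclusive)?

267 weekdays

Jan 27, 1997 is a Monday.
The range spans 373 days (inclusive of both endpoints).
373 = 7 × 53 + 2, so there are 53 full weeks plus 2 extra days.
Each full week contributes 5 weekdays (Mon–Fri): 53 × 5 = 265.
The 2 extra days are Monday, Tuesday — 2 of them qualify.
Total: 265 + 2 = 267.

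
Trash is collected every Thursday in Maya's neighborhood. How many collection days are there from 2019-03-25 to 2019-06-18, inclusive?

12

2019-03-25 is a Monday.
The range spans 86 days (inclusive of both endpoints).
86 = 7 × 12 + 2, so there are 12 full weeks plus 2 extra days.
Each full week contributes one Thursday: 12 so far.
The 2 extra days are Mon, Tue — none qualify.
Total: 12 + 0 = 12.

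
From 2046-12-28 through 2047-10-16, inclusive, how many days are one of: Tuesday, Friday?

2046-12-28 is a Friday.
The range spans 293 days (inclusive of both endpoints).
293 = 7 × 41 + 6, so there are 41 full weeks plus 6 extra days.
Each full week contributes 2 days from the set (Tue, Fri): 41 × 2 = 82.
The 6 extra days are Fri, Sat, Sun, Mon, Tue, Wed — 2 of them qualify.
Total: 82 + 2 = 84.

84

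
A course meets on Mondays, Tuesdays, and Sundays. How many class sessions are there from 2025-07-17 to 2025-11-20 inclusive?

54

2025-07-17 is a Thursday.
From 2025-07-17 to 2025-11-20 is 127 days inclusive.
127 = 7 × 18 + 1, so there are 18 full weeks plus 1 extra day.
Each full week contributes 3 days from the set (Mon, Tue, Sun): 18 × 3 = 54.
The 1 extra day is Thursday — none qualify.
Total: 54 + 0 = 54.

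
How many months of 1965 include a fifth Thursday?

4

A month has five Thursdays exactly when Thursday falls within its first (length − 28) days.
Jan: 31 days, starts Fri → 5 of Fri, Sat, Sun
Feb: 28 days, starts Mon → 5 of (none)
Mar: 31 days, starts Mon → 5 of Mon, Tue, Wed
Apr: 30 days, starts Thu → 5 of Thu, Fri ✓
May: 31 days, starts Sat → 5 of Sat, Sun, Mon
Jun: 30 days, starts Tue → 5 of Tue, Wed
Jul: 31 days, starts Thu → 5 of Thu, Fri, Sat ✓
Aug: 31 days, starts Sun → 5 of Sun, Mon, Tue
Sep: 30 days, starts Wed → 5 of Wed, Thu ✓
Oct: 31 days, starts Fri → 5 of Fri, Sat, Sun
Nov: 30 days, starts Mon → 5 of Mon, Tue
Dec: 31 days, starts Wed → 5 of Wed, Thu, Fri ✓
Months with five Thursdays: Apr, Jul, Sep, Dec.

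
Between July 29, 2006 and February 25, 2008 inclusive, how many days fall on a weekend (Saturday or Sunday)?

166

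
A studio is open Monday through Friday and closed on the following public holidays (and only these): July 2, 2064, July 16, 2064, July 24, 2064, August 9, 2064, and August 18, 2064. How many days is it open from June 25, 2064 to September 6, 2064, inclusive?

June 25, 2064 is a Wednesday.
That's 74 days from start to end, counting both.
74 = 7 × 10 + 4, so there are 10 full weeks plus 4 extra days.
Each full week contributes 5 weekdays (Mon–Fri): 10 × 5 = 50.
The 4 extra days are Wednesday, Thursday, Friday, Saturday — 3 of them qualify.
Total: 50 + 3 = 53.
Holidays: July 2, 2064 (Wed); July 16, 2064 (Wed); July 24, 2064 (Thu); August 9, 2064 (Sat); August 18, 2064 (Mon).
4 of the 5 holidays fall on weekdays; the rest are weekends and were already excluded.
Business days: 53 − 4 = 49.

49 business days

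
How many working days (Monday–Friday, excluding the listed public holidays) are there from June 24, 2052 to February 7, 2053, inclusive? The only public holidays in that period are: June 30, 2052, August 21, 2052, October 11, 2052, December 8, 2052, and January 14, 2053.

162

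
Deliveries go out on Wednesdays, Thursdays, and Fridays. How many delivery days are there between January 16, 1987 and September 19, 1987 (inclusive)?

106

January 16, 1987 is a Friday.
That's 247 days from start to end, counting both.
247 = 7 × 35 + 2, so there are 35 full weeks plus 2 extra days.
Each full week contributes 3 days from the set (Wed, Thu, Fri): 35 × 3 = 105.
The 2 extra days are Fri, Sat — 1 of them qualifies.
Total: 105 + 1 = 106.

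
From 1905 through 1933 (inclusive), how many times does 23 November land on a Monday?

4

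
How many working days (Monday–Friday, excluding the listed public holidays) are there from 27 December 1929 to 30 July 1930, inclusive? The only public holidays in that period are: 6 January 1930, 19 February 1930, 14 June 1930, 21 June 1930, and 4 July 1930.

27 December 1929 is a Friday.
From 27 December 1929 to 30 July 1930 is 216 days inclusive.
216 = 7 × 30 + 6, so there are 30 full weeks plus 6 extra days.
Each full week contributes 5 weekdays (Mon–Fri): 30 × 5 = 150.
The 6 extra days are Fri, Sat, Sun, Mon, Tue, Wed — 4 of them qualify.
Total: 150 + 4 = 154.
Holidays: 6 January 1930 (Mon); 19 February 1930 (Wed); 14 June 1930 (Sat); 21 June 1930 (Sat); 4 July 1930 (Fri).
3 of the 5 holidays fall on weekdays; the rest are weekends and were already excluded.
Business days: 154 − 3 = 151.

151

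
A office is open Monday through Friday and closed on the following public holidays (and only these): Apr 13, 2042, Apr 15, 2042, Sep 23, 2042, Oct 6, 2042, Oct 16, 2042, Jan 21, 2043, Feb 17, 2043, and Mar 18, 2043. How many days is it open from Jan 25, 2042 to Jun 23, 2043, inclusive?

360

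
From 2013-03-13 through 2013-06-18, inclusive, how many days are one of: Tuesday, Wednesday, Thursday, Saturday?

56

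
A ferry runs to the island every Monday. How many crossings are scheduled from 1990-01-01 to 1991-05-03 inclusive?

70 Mondays

1990-01-01 is a Monday.
From 1990-01-01 to 1991-05-03 is 488 days inclusive.
488 = 7 × 69 + 5, so there are 69 full weeks plus 5 extra days.
Each full week contributes one Monday: 69 so far.
The 5 extra days are Monday, Tuesday, Wednesday, Thursday, Friday — 1 of them qualifies.
Total: 69 + 1 = 70.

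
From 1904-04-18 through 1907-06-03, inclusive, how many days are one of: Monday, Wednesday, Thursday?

1904-04-18 is a Monday.
That's 1142 days from start to end, counting both.
1142 = 7 × 163 + 1, so there are 163 full weeks plus 1 extra day.
Each full week contributes 3 days from the set (Mon, Wed, Thu): 163 × 3 = 489.
The 1 extra day is Monday — 1 of them qualifies.
Total: 489 + 1 = 490.

490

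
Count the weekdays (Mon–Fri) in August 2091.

23

1 August 2091 is a Wednesday.
The range spans 31 days (inclusive of both endpoints).
31 = 7 × 4 + 3, so there are 4 full weeks plus 3 extra days.
Each full week contributes 5 weekdays (Mon–Fri): 4 × 5 = 20.
The 3 extra days are Wednesday, Thursday, Friday — 3 of them qualify.
Total: 20 + 3 = 23.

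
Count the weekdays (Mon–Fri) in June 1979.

June 1, 1979 is a Friday.
From June 1, 1979 to June 30, 1979 is 30 days inclusive.
30 = 7 × 4 + 2, so there are 4 full weeks plus 2 extra days.
Each full week contributes 5 weekdays (Mon–Fri): 4 × 5 = 20.
The 2 extra days are Fri, Sat — 1 of them qualifies.
Total: 20 + 1 = 21.

21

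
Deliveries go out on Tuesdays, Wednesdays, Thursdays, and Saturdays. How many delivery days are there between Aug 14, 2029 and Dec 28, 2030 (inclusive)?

Aug 14, 2029 is a Tuesday.
From Aug 14, 2029 to Dec 28, 2030 is 502 days inclusive.
502 = 7 × 71 + 5, so there are 71 full weeks plus 5 extra days.
Each full week contributes 4 days from the set (Tue, Wed, Thu, Sat): 71 × 4 = 284.
The 5 extra days are Tuesday, Wednesday, Thursday, Friday, Saturday — 4 of them qualify.
Total: 284 + 4 = 288.

288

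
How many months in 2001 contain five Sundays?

A month has five Sundays exactly when Sunday falls within its first (length − 28) days.
Jan: 31 days, starts Mon → 5 of Mon, Tue, Wed
Feb: 28 days, starts Thu → 5 of (none)
Mar: 31 days, starts Thu → 5 of Thu, Fri, Sat
Apr: 30 days, starts Sun → 5 of Sun, Mon ✓
May: 31 days, starts Tue → 5 of Tue, Wed, Thu
Jun: 30 days, starts Fri → 5 of Fri, Sat
Jul: 31 days, starts Sun → 5 of Sun, Mon, Tue ✓
Aug: 31 days, starts Wed → 5 of Wed, Thu, Fri
Sep: 30 days, starts Sat → 5 of Sat, Sun ✓
Oct: 31 days, starts Mon → 5 of Mon, Tue, Wed
Nov: 30 days, starts Thu → 5 of Thu, Fri
Dec: 31 days, starts Sat → 5 of Sat, Sun, Mon ✓
Months with five Sundays: Apr, Jul, Sep, Dec.

4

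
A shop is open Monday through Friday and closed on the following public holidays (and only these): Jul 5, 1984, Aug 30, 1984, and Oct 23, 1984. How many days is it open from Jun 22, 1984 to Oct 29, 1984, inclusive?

Jun 22, 1984 is a Friday.
The range spans 130 days (inclusive of both endpoints).
130 = 7 × 18 + 4, so there are 18 full weeks plus 4 extra days.
Each full week contributes 5 weekdays (Mon–Fri): 18 × 5 = 90.
The 4 extra days are Fri, Sat, Sun, Mon — 2 of them qualify.
Total: 90 + 2 = 92.
Holidays: Jul 5, 1984 (Thu); Aug 30, 1984 (Thu); Oct 23, 1984 (Tue).
All 3 holidays fall on weekdays, so subtract 3.
Business days: 92 − 3 = 89.

89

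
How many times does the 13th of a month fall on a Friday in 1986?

1

The 13th falls on a Friday when the month's 13th has weekday Fri.
Jan 13 is Mon; Feb 13 is Thu; Mar 13 is Thu; Apr 13 is Sun; May 13 is Tue; Jun 13 is Fri ✓; Jul 13 is Sun; Aug 13 is Wed; Sep 13 is Sat; Oct 13 is Mon; Nov 13 is Thu; Dec 13 is Sat.
Friday the 13ths: Jun.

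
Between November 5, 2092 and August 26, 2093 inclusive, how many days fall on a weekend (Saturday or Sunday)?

84

November 5, 2092 is a Wednesday.
That's 295 days from start to end, counting both.
295 = 7 × 42 + 1, so there are 42 full weeks plus 1 extra day.
Each full week contributes 2 weekend days (Sat, Sun): 42 × 2 = 84.
The 1 extra day is Wednesday — none qualify.
Total: 84 + 0 = 84.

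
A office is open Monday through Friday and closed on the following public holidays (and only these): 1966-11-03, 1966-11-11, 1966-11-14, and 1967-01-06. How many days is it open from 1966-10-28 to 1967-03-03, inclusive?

87 business days

1966-10-28 is a Friday.
That's 127 days from start to end, counting both.
127 = 7 × 18 + 1, so there are 18 full weeks plus 1 extra day.
Each full week contributes 5 weekdays (Mon–Fri): 18 × 5 = 90.
The 1 extra day is Fri — 1 of them qualifies.
Total: 90 + 1 = 91.
Holidays: 1966-11-03 (Thu); 1966-11-11 (Fri); 1966-11-14 (Mon); 1967-01-06 (Fri).
All 4 holidays fall on weekdays, so subtract 4.
Business days: 91 − 4 = 87.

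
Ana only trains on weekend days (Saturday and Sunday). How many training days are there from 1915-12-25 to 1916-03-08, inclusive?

22

1915-12-25 is a Saturday.
That's 75 days from start to end, counting both.
75 = 7 × 10 + 5, so there are 10 full weeks plus 5 extra days.
Each full week contributes 2 weekend days (Sat, Sun): 10 × 2 = 20.
The 5 extra days are Saturday, Sunday, Monday, Tuesday, Wednesday — 2 of them qualify.
Total: 20 + 2 = 22.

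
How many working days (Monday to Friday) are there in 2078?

1 January 2078 is a Saturday.
From 1 January 2078 to 31 December 2078 is 365 days inclusive.
365 = 7 × 52 + 1, so there are 52 full weeks plus 1 extra day.
Each full week contributes 5 weekdays (Mon–Fri): 52 × 5 = 260.
The 1 extra day is Sat — none qualify.
Total: 260 + 0 = 260.

260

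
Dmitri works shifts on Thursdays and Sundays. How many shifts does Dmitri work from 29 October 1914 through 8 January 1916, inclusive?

29 October 1914 is a Thursday.
The range spans 437 days (inclusive of both endpoints).
437 = 7 × 62 + 3, so there are 62 full weeks plus 3 extra days.
Each full week contributes 2 days from the set (Thu, Sun): 62 × 2 = 124.
The 3 extra days are Thursday, Friday, Saturday — 1 of them qualifies.
Total: 124 + 1 = 125.

125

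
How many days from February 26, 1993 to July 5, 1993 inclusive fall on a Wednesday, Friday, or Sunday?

56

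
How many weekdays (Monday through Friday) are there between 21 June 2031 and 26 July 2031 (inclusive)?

21 June 2031 is a Saturday.
The range spans 36 days (inclusive of both endpoints).
36 = 7 × 5 + 1, so there are 5 full weeks plus 1 extra day.
Each full week contributes 5 weekdays (Mon–Fri): 5 × 5 = 25.
The 1 extra day is Saturday — none qualify.
Total: 25 + 0 = 25.

25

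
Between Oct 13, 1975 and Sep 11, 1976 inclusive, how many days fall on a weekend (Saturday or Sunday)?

Oct 13, 1975 is a Monday.
That's 335 days from start to end, counting both.
335 = 7 × 47 + 6, so there are 47 full weeks plus 6 extra days.
Each full week contributes 2 weekend days (Sat, Sun): 47 × 2 = 94.
The 6 extra days are Mon, Tue, Wed, Thu, Fri, Sat — 1 of them qualifies.
Total: 94 + 1 = 95.

95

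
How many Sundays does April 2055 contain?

April 1, 2055 is a Thursday.
From April 1, 2055 to April 30, 2055 is 30 days inclusive.
30 = 7 × 4 + 2, so there are 4 full weeks plus 2 extra days.
Each full week contributes one Sunday: 4 so far.
The 2 extra days are Thu, Fri — none qualify.
Total: 4 + 0 = 4.

4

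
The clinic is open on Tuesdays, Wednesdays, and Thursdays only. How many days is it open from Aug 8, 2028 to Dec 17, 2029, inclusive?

213

Aug 8, 2028 is a Tuesday.
From Aug 8, 2028 to Dec 17, 2029 is 497 days inclusive.
497 = 7 × 71, so the span is exactly 71 full weeks.
Each full week contributes 3 days from the set (Tue, Wed, Thu): 71 × 3 = 213.
Total: 213.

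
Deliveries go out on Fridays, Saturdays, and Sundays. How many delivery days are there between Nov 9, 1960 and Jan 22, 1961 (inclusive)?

33

Nov 9, 1960 is a Wednesday.
From Nov 9, 1960 to Jan 22, 1961 is 75 days inclusive.
75 = 7 × 10 + 5, so there are 10 full weeks plus 5 extra days.
Each full week contributes 3 days from the set (Fri, Sat, Sun): 10 × 3 = 30.
The 5 extra days are Wednesday, Thursday, Friday, Saturday, Sunday — 3 of them qualify.
Total: 30 + 3 = 33.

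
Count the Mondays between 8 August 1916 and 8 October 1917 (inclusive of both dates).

8 August 1916 is a Tuesday.
From 8 August 1916 to 8 October 1917 is 427 days inclusive.
427 = 7 × 61, so the span is exactly 61 full weeks.
Each full week contributes one Monday: 61 so far.

61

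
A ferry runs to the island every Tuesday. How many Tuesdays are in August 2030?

2030-08-01 is a Thursday.
That's 31 days from start to end, counting both.
31 = 7 × 4 + 3, so there are 4 full weeks plus 3 extra days.
Each full week contributes one Tuesday: 4 so far.
The 3 extra days are Thursday, Friday, Saturday — none qualify.
Total: 4 + 0 = 4.

4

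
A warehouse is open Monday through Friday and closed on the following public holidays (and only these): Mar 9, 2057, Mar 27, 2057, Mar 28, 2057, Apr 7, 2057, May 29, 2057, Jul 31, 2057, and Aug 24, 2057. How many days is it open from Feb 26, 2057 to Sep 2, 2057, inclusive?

129 working days

Feb 26, 2057 is a Monday.
That's 189 days from start to end, counting both.
189 = 7 × 27, so the span is exactly 27 full weeks.
Each full week contributes 5 weekdays (Mon–Fri): 27 × 5 = 135.
Holidays: Mar 9, 2057 (Fri); Mar 27, 2057 (Tue); Mar 28, 2057 (Wed); Apr 7, 2057 (Sat); May 29, 2057 (Tue); Jul 31, 2057 (Tue); Aug 24, 2057 (Fri).
6 of the 7 holidays fall on weekdays; the rest are weekends and were already excluded.
Business days: 135 − 6 = 129.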